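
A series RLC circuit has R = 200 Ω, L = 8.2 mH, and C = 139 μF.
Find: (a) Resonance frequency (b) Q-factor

Step 1 — Resonance condition Im(Z)=0 gives ω₀ = 1/√(LC).
Step 2 — ω₀ = 1/√(0.0082·0.000139) = 936.7 rad/s.
Step 3 — f₀ = ω₀/(2π) = 149.1 Hz.
Step 4 — Series Q: Q = ω₀L/R = 936.7·0.0082/200 = 0.0384.

(a) f₀ = 149.1 Hz  (b) Q = 0.0384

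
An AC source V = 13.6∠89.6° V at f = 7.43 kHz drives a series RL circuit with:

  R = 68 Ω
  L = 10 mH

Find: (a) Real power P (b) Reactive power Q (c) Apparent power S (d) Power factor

Step 1 — Angular frequency: ω = 2π·f = 2π·7430 = 4.668e+04 rad/s.
Step 2 — Component impedances:
  R: Z = R = 68 Ω
  L: Z = jωL = j·4.668e+04·0.01 = 0 + j466.8 Ω
Step 3 — Series combination: Z_total = R + L = 68 + j466.8 Ω = 471.8∠81.7° Ω.
Step 4 — Source phasor: V = 13.6∠89.6° V = 0.09495 + j13.6 V.
Step 5 — Current: I = V / Z = 0.02856 + j0.003956 A = 0.02883∠7.9° A.
Step 6 — Complex power: S = V·I* = 0.05651 + j0.388 VA.
Step 7 — Real power: P = Re(S) = 0.05651 W.
Step 8 — Reactive power: Q = Im(S) = 0.388 VAR.
Step 9 — Apparent power: |S| = 0.3921 VA.
Step 10 — Power factor: PF = P/|S| = 0.1441 (lagging).

(a) P = 0.05651 W  (b) Q = 0.388 VAR  (c) S = 0.3921 VA  (d) PF = 0.1441 (lagging)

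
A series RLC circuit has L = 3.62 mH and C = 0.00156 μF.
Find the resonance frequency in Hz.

Step 1 — Resonance condition Im(Z)=0 gives ω₀ = 1/√(LC).
Step 2 — ω₀ = 1/√(0.00362·1.56e-09) = 4.208e+05 rad/s.
Step 3 — f₀ = ω₀/(2π) = 6.697e+04 Hz.

f₀ = 6.697e+04 Hz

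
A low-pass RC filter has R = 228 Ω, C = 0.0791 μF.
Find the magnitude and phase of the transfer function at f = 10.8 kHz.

Step 1 — Angular frequency: ω = 2π·1.08e+04 = 6.786e+04 rad/s.
Step 2 — Transfer function: H(jω) = 1/(1 + jωRC).
Step 3 — Denominator: 1 + jωRC = 1 + j·6.786e+04·228·7.91e-08 = 1 + j1.224.
Step 4 — H = 0.4004 - j0.49.
Step 5 — Magnitude: |H| = 0.6327 (-4.0 dB); phase: φ = -50.7°.

|H| = 0.6327 (-4.0 dB), φ = -50.7°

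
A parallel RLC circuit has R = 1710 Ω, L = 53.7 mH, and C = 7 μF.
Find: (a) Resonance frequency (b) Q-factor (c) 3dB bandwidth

Step 1 — Resonance: ω₀ = 1/√(LC) = 1/√(0.0537·7e-06) = 1631 rad/s.
Step 2 — f₀ = ω₀/(2π) = 259.6 Hz.
Step 3 — Parallel Q: Q = R/(ω₀L) = 1710/(1631·0.0537) = 19.52.
Step 4 — Bandwidth: Δω = ω₀/Q = 83.54 rad/s; BW = Δω/(2π) = 13.3 Hz.

(a) f₀ = 259.6 Hz  (b) Q = 19.52  (c) BW = 13.3 Hz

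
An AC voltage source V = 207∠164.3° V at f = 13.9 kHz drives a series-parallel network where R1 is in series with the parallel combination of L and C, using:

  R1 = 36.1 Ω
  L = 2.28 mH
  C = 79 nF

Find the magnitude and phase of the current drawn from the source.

Step 1 — Angular frequency: ω = 2π·f = 2π·1.39e+04 = 8.734e+04 rad/s.
Step 2 — Component impedances:
  R1: Z = R = 36.1 Ω
  L: Z = jωL = j·8.734e+04·0.00228 = 0 + j199.1 Ω
  C: Z = 1/(jωC) = -j/(ω·C) = 0 - j144.9 Ω
Step 3 — Parallel branch: L || C = 1/(1/L + 1/C) = 0 - j532.6 Ω.
Step 4 — Series with R1: Z_total = R1 + (L || C) = 36.1 - j532.6 Ω = 533.8∠-86.1° Ω.
Step 5 — Source phasor: V = 207∠164.3° V = -199.3 + j56.01 V.
Step 6 — Ohm's law: I = V / Z_total = (-199.3 + j56.01) / (36.1 - j532.6) = -0.1299 - j0.3654 A.
Step 7 — Convert to polar: |I| = 0.3878 A, ∠I = -109.6°.

I = 0.3878∠-109.6° A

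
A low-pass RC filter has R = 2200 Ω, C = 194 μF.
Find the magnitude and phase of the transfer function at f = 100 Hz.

Step 1 — Angular frequency: ω = 2π·100 = 628.3 rad/s.
Step 2 — Transfer function: H(jω) = 1/(1 + jωRC).
Step 3 — Denominator: 1 + jωRC = 1 + j·628.3·2200·0.000194 = 1 + j268.2.
Step 4 — H = 1.391e-05 - j0.003729.
Step 5 — Magnitude: |H| = 0.003729 (-48.6 dB); phase: φ = -89.8°.

|H| = 0.003729 (-48.6 dB), φ = -89.8°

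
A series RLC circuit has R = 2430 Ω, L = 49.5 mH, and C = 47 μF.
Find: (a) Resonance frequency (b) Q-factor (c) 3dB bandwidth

Step 1 — Resonance: ω₀ = 1/√(LC) = 1/√(0.0495·4.7e-05) = 655.6 rad/s.
Step 2 — f₀ = ω₀/(2π) = 104.3 Hz.
Step 3 — Series Q: Q = ω₀L/R = 655.6·0.0495/2430 = 0.01336.
Step 4 — Bandwidth: Δω = ω₀/Q = 4.909e+04 rad/s; BW = Δω/(2π) = 7813 Hz.

(a) f₀ = 104.3 Hz  (b) Q = 0.01336  (c) BW = 7813 Hz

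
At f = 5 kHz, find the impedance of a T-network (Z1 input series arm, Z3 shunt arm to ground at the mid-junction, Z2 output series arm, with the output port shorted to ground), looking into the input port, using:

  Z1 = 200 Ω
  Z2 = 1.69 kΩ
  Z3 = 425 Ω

Step 1 — Angular frequency: ω = 2π·f = 2π·5000 = 3.142e+04 rad/s.
Step 2 — Component impedances:
  Z1: Z = R = 200 Ω
  Z2: Z = R = 1690 Ω
  Z3: Z = R = 425 Ω
Step 3 — With the output port shorted to ground, the output series arm Z2 runs from the junction to ground; the shunt arm Z3 also runs from the junction to ground. They appear in parallel: Z3 || Z2 = 339.6 Ω.
Step 4 — Series with input arm Z1: Z_in = Z1 + (Z3 || Z2) = 539.6 Ω = 539.6∠0.0° Ω.

Z = 539.6 Ω = 539.6∠0.0° Ω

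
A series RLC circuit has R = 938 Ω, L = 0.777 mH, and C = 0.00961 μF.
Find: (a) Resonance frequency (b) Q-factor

Step 1 — Resonance condition Im(Z)=0 gives ω₀ = 1/√(LC).
Step 2 — ω₀ = 1/√(0.000777·9.61e-09) = 3.66e+05 rad/s.
Step 3 — f₀ = ω₀/(2π) = 5.824e+04 Hz.
Step 4 — Series Q: Q = ω₀L/R = 3.66e+05·0.000777/938 = 0.3031.

(a) f₀ = 5.824e+04 Hz  (b) Q = 0.3031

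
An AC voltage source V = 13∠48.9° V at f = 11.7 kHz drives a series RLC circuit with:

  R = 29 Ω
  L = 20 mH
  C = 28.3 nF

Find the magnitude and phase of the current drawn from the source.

Step 1 — Angular frequency: ω = 2π·f = 2π·1.17e+04 = 7.351e+04 rad/s.
Step 2 — Component impedances:
  R: Z = R = 29 Ω
  L: Z = jωL = j·7.351e+04·0.02 = 0 + j1470 Ω
  C: Z = 1/(jωC) = -j/(ω·C) = 0 - j480.7 Ω
Step 3 — Series combination: Z_total = R + L + C = 29 + j989.6 Ω = 990∠88.3° Ω.
Step 4 — Source phasor: V = 13∠48.9° V = 8.546 + j9.796 V.
Step 5 — Ohm's law: I = V / Z_total = (8.546 + j9.796) / (29 + j989.6) = 0.01014 - j0.008338 A.
Step 6 — Convert to polar: |I| = 0.01313 A, ∠I = -39.4°.

I = 0.01313∠-39.4° A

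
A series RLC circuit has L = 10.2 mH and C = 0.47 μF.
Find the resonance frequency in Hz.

Step 1 — Resonance condition Im(Z)=0 gives ω₀ = 1/√(LC).
Step 2 — ω₀ = 1/√(0.0102·4.7e-07) = 1.444e+04 rad/s.
Step 3 — f₀ = ω₀/(2π) = 2299 Hz.

f₀ = 2299 Hz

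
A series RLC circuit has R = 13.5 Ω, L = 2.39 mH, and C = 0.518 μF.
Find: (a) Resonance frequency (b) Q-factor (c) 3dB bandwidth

Step 1 — Resonance: ω₀ = 1/√(LC) = 1/√(0.00239·5.18e-07) = 2.842e+04 rad/s.
Step 2 — f₀ = ω₀/(2π) = 4523 Hz.
Step 3 — Series Q: Q = ω₀L/R = 2.842e+04·0.00239/13.5 = 5.032.
Step 4 — Bandwidth: Δω = ω₀/Q = 5649 rad/s; BW = Δω/(2π) = 899 Hz.

(a) f₀ = 4523 Hz  (b) Q = 5.032  (c) BW = 899 Hz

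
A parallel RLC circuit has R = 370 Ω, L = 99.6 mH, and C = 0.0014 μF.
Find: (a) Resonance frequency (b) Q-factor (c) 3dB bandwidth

Step 1 — Resonance: ω₀ = 1/√(LC) = 1/√(0.0996·1.4e-09) = 8.468e+04 rad/s.
Step 2 — f₀ = ω₀/(2π) = 1.348e+04 Hz.
Step 3 — Parallel Q: Q = R/(ω₀L) = 370/(8.468e+04·0.0996) = 0.04387.
Step 4 — Bandwidth: Δω = ω₀/Q = 1.931e+06 rad/s; BW = Δω/(2π) = 3.072e+05 Hz.

(a) f₀ = 1.348e+04 Hz  (b) Q = 0.04387  (c) BW = 3.072e+05 Hz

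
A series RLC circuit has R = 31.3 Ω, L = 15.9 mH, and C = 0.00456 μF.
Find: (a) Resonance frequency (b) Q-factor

Step 1 — Resonance condition Im(Z)=0 gives ω₀ = 1/√(LC).
Step 2 — ω₀ = 1/√(0.0159·4.56e-09) = 1.174e+05 rad/s.
Step 3 — f₀ = ω₀/(2π) = 1.869e+04 Hz.
Step 4 — Series Q: Q = ω₀L/R = 1.174e+05·0.0159/31.3 = 59.66.

(a) f₀ = 1.869e+04 Hz  (b) Q = 59.66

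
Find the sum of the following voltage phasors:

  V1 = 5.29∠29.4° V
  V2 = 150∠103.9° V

Step 1 — Convert each phasor to rectangular form:
  V1 = 5.29·(cos(29.4°) + j·sin(29.4°)) = 4.609 + j2.597 V
  V2 = 150·(cos(103.9°) + j·sin(103.9°)) = -36.03 + j145.6 V
Step 2 — Sum components: V_total = -31.43 + j148.2 V.
Step 3 — Convert to polar: |V_total| = 151.5 V, ∠V_total = 102.0°.

V_total = 151.5∠102.0° V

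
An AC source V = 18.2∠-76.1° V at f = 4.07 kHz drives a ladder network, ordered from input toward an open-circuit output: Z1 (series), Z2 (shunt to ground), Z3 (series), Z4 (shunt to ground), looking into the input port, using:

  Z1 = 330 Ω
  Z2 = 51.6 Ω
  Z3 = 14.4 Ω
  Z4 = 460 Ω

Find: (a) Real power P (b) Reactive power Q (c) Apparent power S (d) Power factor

Step 1 — Angular frequency: ω = 2π·f = 2π·4070 = 2.557e+04 rad/s.
Step 2 — Component impedances:
  Z1: Z = R = 330 Ω
  Z2: Z = R = 51.6 Ω
  Z3: Z = R = 14.4 Ω
  Z4: Z = R = 460 Ω
Step 3 — Ladder network (open output): work backward from the far end, alternating series and parallel combinations. Z_in = 376.5 Ω = 376.5∠0.0° Ω.
Step 4 — Source phasor: V = 18.2∠-76.1° V = 4.372 - j17.67 V.
Step 5 — Current: I = V / Z = 0.01161 - j0.04692 A = 0.04834∠-76.1° A.
Step 6 — Complex power: S = V·I* = 0.8797 VA.
Step 7 — Real power: P = Re(S) = 0.8797 W.
Step 8 — Reactive power: Q = Im(S) = 0 VAR.
Step 9 — Apparent power: |S| = 0.8797 VA.
Step 10 — Power factor: PF = P/|S| = 1 (unity).

(a) P = 0.8797 W  (b) Q = 0 VAR  (c) S = 0.8797 VA  (d) PF = 1 (unity)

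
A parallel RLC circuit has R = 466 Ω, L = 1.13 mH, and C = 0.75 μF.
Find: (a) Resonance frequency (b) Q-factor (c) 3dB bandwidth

Step 1 — Resonance: ω₀ = 1/√(LC) = 1/√(0.00113·7.5e-07) = 3.435e+04 rad/s.
Step 2 — f₀ = ω₀/(2π) = 5467 Hz.
Step 3 — Parallel Q: Q = R/(ω₀L) = 466/(3.435e+04·0.00113) = 12.01.
Step 4 — Bandwidth: Δω = ω₀/Q = 2861 rad/s; BW = Δω/(2π) = 455.4 Hz.

(a) f₀ = 5467 Hz  (b) Q = 12.01  (c) BW = 455.4 Hz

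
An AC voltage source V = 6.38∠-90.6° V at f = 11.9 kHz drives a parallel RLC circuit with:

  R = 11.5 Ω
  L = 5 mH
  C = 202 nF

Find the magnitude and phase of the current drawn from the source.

Step 1 — Angular frequency: ω = 2π·f = 2π·1.19e+04 = 7.477e+04 rad/s.
Step 2 — Component impedances:
  R: Z = R = 11.5 Ω
  L: Z = jωL = j·7.477e+04·0.005 = 0 + j373.8 Ω
  C: Z = 1/(jωC) = -j/(ω·C) = 0 - j66.21 Ω
Step 3 — Parallel combination: 1/Z_total = 1/R + 1/L + 1/C; Z_total = 11.27 - j1.611 Ω = 11.38∠-8.1° Ω.
Step 4 — Source phasor: V = 6.38∠-90.6° V = -0.06681 - j6.38 V.
Step 5 — Ohm's law: I = V / Z_total = (-0.06681 - j6.38) / (11.27 - j1.611) = 0.07348 - j0.5556 A.
Step 6 — Convert to polar: |I| = 0.5604 A, ∠I = -82.5°.

I = 0.5604∠-82.5° A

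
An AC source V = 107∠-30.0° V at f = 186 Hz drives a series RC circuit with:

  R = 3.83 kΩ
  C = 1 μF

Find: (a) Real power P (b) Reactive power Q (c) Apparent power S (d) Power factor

Step 1 — Angular frequency: ω = 2π·f = 2π·186 = 1169 rad/s.
Step 2 — Component impedances:
  R: Z = R = 3830 Ω
  C: Z = 1/(jωC) = -j/(ω·C) = 0 - j855.7 Ω
Step 3 — Series combination: Z_total = R + C = 3830 - j855.7 Ω = 3924∠-12.6° Ω.
Step 4 — Source phasor: V = 107∠-30.0° V = 92.66 - j53.5 V.
Step 5 — Current: I = V / Z = 0.02602 - j0.008156 A = 0.02727∠-17.4° A.
Step 6 — Complex power: S = V·I* = 2.847 - j0.6361 VA.
Step 7 — Real power: P = Re(S) = 2.847 W.
Step 8 — Reactive power: Q = Im(S) = -0.6361 VAR.
Step 9 — Apparent power: |S| = 2.917 VA.
Step 10 — Power factor: PF = P/|S| = 0.9759 (leading).

(a) P = 2.847 W  (b) Q = -0.6361 VAR  (c) S = 2.917 VA  (d) PF = 0.9759 (leading)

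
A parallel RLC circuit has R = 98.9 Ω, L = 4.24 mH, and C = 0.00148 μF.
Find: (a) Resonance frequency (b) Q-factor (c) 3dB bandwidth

Step 1 — Resonance: ω₀ = 1/√(LC) = 1/√(0.00424·1.48e-09) = 3.992e+05 rad/s.
Step 2 — f₀ = ω₀/(2π) = 6.353e+04 Hz.
Step 3 — Parallel Q: Q = R/(ω₀L) = 98.9/(3.992e+05·0.00424) = 0.05843.
Step 4 — Bandwidth: Δω = ω₀/Q = 6.832e+06 rad/s; BW = Δω/(2π) = 1.087e+06 Hz.

(a) f₀ = 6.353e+04 Hz  (b) Q = 0.05843  (c) BW = 1.087e+06 Hz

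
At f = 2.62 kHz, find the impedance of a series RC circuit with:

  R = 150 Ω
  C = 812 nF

Step 1 — Angular frequency: ω = 2π·f = 2π·2620 = 1.646e+04 rad/s.
Step 2 — Component impedances:
  R: Z = R = 150 Ω
  C: Z = 1/(jωC) = -j/(ω·C) = 0 - j74.81 Ω
Step 3 — Series combination: Z_total = R + C = 150 - j74.81 Ω = 167.6∠-26.5° Ω.

Z = 150 - j74.81 Ω = 167.6∠-26.5° Ω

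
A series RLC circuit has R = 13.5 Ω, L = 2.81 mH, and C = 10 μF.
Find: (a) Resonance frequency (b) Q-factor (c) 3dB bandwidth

Step 1 — Resonance: ω₀ = 1/√(LC) = 1/√(0.00281·1e-05) = 5965 rad/s.
Step 2 — f₀ = ω₀/(2π) = 949.4 Hz.
Step 3 — Series Q: Q = ω₀L/R = 5965·0.00281/13.5 = 1.242.
Step 4 — Bandwidth: Δω = ω₀/Q = 4804 rad/s; BW = Δω/(2π) = 764.6 Hz.

(a) f₀ = 949.4 Hz  (b) Q = 1.242  (c) BW = 764.6 Hz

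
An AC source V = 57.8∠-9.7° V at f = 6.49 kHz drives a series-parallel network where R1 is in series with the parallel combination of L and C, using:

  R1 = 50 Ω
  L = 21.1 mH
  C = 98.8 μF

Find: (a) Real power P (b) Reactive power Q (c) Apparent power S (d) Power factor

Step 1 — Angular frequency: ω = 2π·f = 2π·6490 = 4.078e+04 rad/s.
Step 2 — Component impedances:
  R1: Z = R = 50 Ω
  L: Z = jωL = j·4.078e+04·0.0211 = 0 + j860.4 Ω
  C: Z = 1/(jωC) = -j/(ω·C) = 0 - j0.2482 Ω
Step 3 — Parallel branch: L || C = 1/(1/L + 1/C) = 0 - j0.2483 Ω.
Step 4 — Series with R1: Z_total = R1 + (L || C) = 50 - j0.2483 Ω = 50∠-0.3° Ω.
Step 5 — Source phasor: V = 57.8∠-9.7° V = 56.97 - j9.739 V.
Step 6 — Current: I = V / Z = 1.14 - j0.1891 A = 1.156∠-9.4° A.
Step 7 — Complex power: S = V·I* = 66.82 - j0.3318 VA.
Step 8 — Real power: P = Re(S) = 66.82 W.
Step 9 — Reactive power: Q = Im(S) = -0.3318 VAR.
Step 10 — Apparent power: |S| = 66.82 VA.
Step 11 — Power factor: PF = P/|S| = 1 (leading).

(a) P = 66.82 W  (b) Q = -0.3318 VAR  (c) S = 66.82 VA  (d) PF = 1 (leading)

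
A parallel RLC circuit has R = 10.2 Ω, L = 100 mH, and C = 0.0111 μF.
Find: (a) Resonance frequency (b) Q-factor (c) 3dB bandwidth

Step 1 — Resonance: ω₀ = 1/√(LC) = 1/√(0.1·1.11e-08) = 3.002e+04 rad/s.
Step 2 — f₀ = ω₀/(2π) = 4777 Hz.
Step 3 — Parallel Q: Q = R/(ω₀L) = 10.2/(3.002e+04·0.1) = 0.003398.
Step 4 — Bandwidth: Δω = ω₀/Q = 8.832e+06 rad/s; BW = Δω/(2π) = 1.406e+06 Hz.

(a) f₀ = 4777 Hz  (b) Q = 0.003398  (c) BW = 1.406e+06 Hz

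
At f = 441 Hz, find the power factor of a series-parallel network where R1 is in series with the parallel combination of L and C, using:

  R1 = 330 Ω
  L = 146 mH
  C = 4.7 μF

Step 1 — Angular frequency: ω = 2π·f = 2π·441 = 2771 rad/s.
Step 2 — Component impedances:
  R1: Z = R = 330 Ω
  L: Z = jωL = j·2771·0.146 = 0 + j404.5 Ω
  C: Z = 1/(jωC) = -j/(ω·C) = 0 - j76.79 Ω
Step 3 — Parallel branch: L || C = 1/(1/L + 1/C) = 0 - j94.78 Ω.
Step 4 — Series with R1: Z_total = R1 + (L || C) = 330 - j94.78 Ω = 343.3∠-16.0° Ω.
Step 5 — Power factor: PF = cos(φ) = Re(Z)/|Z| = 330/343.34 = 0.9611.
Step 6 — Type: Im(Z) = -94.78 ⇒ leading (phase φ = -16.0°).

PF = 0.9611 (leading, φ = -16.0°)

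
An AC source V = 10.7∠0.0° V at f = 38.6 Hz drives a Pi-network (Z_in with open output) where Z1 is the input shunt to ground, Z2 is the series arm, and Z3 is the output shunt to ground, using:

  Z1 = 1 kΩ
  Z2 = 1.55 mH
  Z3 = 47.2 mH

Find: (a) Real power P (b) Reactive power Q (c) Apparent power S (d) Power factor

Step 1 — Angular frequency: ω = 2π·f = 2π·38.6 = 242.5 rad/s.
Step 2 — Component impedances:
  Z1: Z = R = 1000 Ω
  Z2: Z = jωL = j·242.5·0.00155 = 0 + j0.3759 Ω
  Z3: Z = jωL = j·242.5·0.0472 = 0 + j11.45 Ω
Step 3 — With open output, the series arm Z2 and the output shunt Z3 appear in series to ground: Z2 + Z3 = 0 + j11.82 Ω.
Step 4 — Parallel with input shunt Z1: Z_in = Z1 || (Z2 + Z3) = 0.1398 + j11.82 Ω = 11.82∠89.3° Ω.
Step 5 — Source phasor: V = 10.7∠0.0° V = 10.7 V.
Step 6 — Current: I = V / Z = 0.0107 - j0.905 A = 0.905∠-89.3° A.
Step 7 — Complex power: S = V·I* = 0.1145 + j9.683 VA.
Step 8 — Real power: P = Re(S) = 0.1145 W.
Step 9 — Reactive power: Q = Im(S) = 9.683 VAR.
Step 10 — Apparent power: |S| = 9.684 VA.
Step 11 — Power factor: PF = P/|S| = 0.01182 (lagging).

(a) P = 0.1145 W  (b) Q = 9.683 VAR  (c) S = 9.684 VA  (d) PF = 0.01182 (lagging)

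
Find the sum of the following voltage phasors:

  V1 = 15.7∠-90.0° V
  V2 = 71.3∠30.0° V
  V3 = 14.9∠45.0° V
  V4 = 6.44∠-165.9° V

Step 1 — Convert each phasor to rectangular form:
  V1 = 15.7·(cos(-90.0°) + j·sin(-90.0°)) = 0 - j15.7 V
  V2 = 71.3·(cos(30.0°) + j·sin(30.0°)) = 61.75 + j35.65 V
  V3 = 14.9·(cos(45.0°) + j·sin(45.0°)) = 10.54 + j10.54 V
  V4 = 6.44·(cos(-165.9°) + j·sin(-165.9°)) = -6.246 - j1.569 V
Step 2 — Sum components: V_total = 66.04 + j28.92 V.
Step 3 — Convert to polar: |V_total| = 72.09 V, ∠V_total = 23.6°.

V_total = 72.09∠23.6° V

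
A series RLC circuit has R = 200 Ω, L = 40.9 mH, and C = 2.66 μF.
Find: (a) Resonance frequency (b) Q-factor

Step 1 — Resonance condition Im(Z)=0 gives ω₀ = 1/√(LC).
Step 2 — ω₀ = 1/√(0.0409·2.66e-06) = 3032 rad/s.
Step 3 — f₀ = ω₀/(2π) = 482.5 Hz.
Step 4 — Series Q: Q = ω₀L/R = 3032·0.0409/200 = 0.62.

(a) f₀ = 482.5 Hz  (b) Q = 0.62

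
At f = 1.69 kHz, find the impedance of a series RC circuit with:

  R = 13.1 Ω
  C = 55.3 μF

Step 1 — Angular frequency: ω = 2π·f = 2π·1690 = 1.062e+04 rad/s.
Step 2 — Component impedances:
  R: Z = R = 13.1 Ω
  C: Z = 1/(jωC) = -j/(ω·C) = 0 - j1.703 Ω
Step 3 — Series combination: Z_total = R + C = 13.1 - j1.703 Ω = 13.21∠-7.4° Ω.

Z = 13.1 - j1.703 Ω = 13.21∠-7.4° Ω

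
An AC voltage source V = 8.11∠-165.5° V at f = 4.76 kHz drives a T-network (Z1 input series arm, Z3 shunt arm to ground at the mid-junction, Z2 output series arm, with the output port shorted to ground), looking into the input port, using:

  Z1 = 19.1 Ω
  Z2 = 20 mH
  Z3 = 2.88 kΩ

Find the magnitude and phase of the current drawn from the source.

Step 1 — Angular frequency: ω = 2π·f = 2π·4760 = 2.991e+04 rad/s.
Step 2 — Component impedances:
  Z1: Z = R = 19.1 Ω
  Z2: Z = jωL = j·2.991e+04·0.02 = 0 + j598.2 Ω
  Z3: Z = R = 2880 Ω
Step 3 — With the output port shorted to ground, the output series arm Z2 runs from the junction to ground; the shunt arm Z3 also runs from the junction to ground. They appear in parallel: Z3 || Z2 = 119.1 + j573.4 Ω.
Step 4 — Series with input arm Z1: Z_in = Z1 + (Z3 || Z2) = 138.2 + j573.4 Ω = 589.8∠76.4° Ω.
Step 5 — Source phasor: V = 8.11∠-165.5° V = -7.852 - j2.031 V.
Step 6 — Ohm's law: I = V / Z_total = (-7.852 - j2.031) / (138.2 + j573.4) = -0.006466 + j0.01213 A.
Step 7 — Convert to polar: |I| = 0.01375 A, ∠I = 118.1°.

I = 0.01375∠118.1° A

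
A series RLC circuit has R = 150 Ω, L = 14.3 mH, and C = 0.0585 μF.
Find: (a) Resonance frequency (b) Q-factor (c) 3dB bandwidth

Step 1 — Resonance condition Im(Z)=0 gives ω₀ = 1/√(LC).
Step 2 — ω₀ = 1/√(0.0143·5.85e-08) = 3.457e+04 rad/s.
Step 3 — f₀ = ω₀/(2π) = 5503 Hz.
Step 4 — Series Q: Q = ω₀L/R = 3.457e+04·0.0143/150 = 3.296.
Step 5 — 3dB bandwidth: Δω = ω₀/Q = 1.049e+04 rad/s; BW = Δω/(2π) = 1669 Hz.

(a) f₀ = 5503 Hz  (b) Q = 3.296  (c) BW = 1669 Hz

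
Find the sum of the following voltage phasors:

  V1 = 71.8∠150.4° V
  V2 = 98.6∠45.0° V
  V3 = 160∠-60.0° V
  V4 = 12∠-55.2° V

Step 1 — Convert each phasor to rectangular form:
  V1 = 71.8·(cos(150.4°) + j·sin(150.4°)) = -62.43 + j35.47 V
  V2 = 98.6·(cos(45.0°) + j·sin(45.0°)) = 69.72 + j69.72 V
  V3 = 160·(cos(-60.0°) + j·sin(-60.0°)) = 80 - j138.6 V
  V4 = 12·(cos(-55.2°) + j·sin(-55.2°)) = 6.849 - j9.854 V
Step 2 — Sum components: V_total = 94.14 - j43.23 V.
Step 3 — Convert to polar: |V_total| = 103.6 V, ∠V_total = -24.7°.

V_total = 103.6∠-24.7° V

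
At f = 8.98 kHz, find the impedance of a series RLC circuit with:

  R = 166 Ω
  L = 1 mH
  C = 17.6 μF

Step 1 — Angular frequency: ω = 2π·f = 2π·8980 = 5.642e+04 rad/s.
Step 2 — Component impedances:
  R: Z = R = 166 Ω
  L: Z = jωL = j·5.642e+04·0.001 = 0 + j56.42 Ω
  C: Z = 1/(jωC) = -j/(ω·C) = 0 - j1.007 Ω
Step 3 — Series combination: Z_total = R + L + C = 166 + j55.42 Ω = 175∠18.5° Ω.

Z = 166 + j55.42 Ω = 175∠18.5° Ω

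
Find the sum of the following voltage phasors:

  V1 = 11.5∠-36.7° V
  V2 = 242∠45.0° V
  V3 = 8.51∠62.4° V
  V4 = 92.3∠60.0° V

Step 1 — Convert each phasor to rectangular form:
  V1 = 11.5·(cos(-36.7°) + j·sin(-36.7°)) = 9.22 - j6.873 V
  V2 = 242·(cos(45.0°) + j·sin(45.0°)) = 171.1 + j171.1 V
  V3 = 8.51·(cos(62.4°) + j·sin(62.4°)) = 3.943 + j7.542 V
  V4 = 92.3·(cos(60.0°) + j·sin(60.0°)) = 46.15 + j79.93 V
Step 2 — Sum components: V_total = 230.4 + j251.7 V.
Step 3 — Convert to polar: |V_total| = 341.3 V, ∠V_total = 47.5°.

V_total = 341.3∠47.5° V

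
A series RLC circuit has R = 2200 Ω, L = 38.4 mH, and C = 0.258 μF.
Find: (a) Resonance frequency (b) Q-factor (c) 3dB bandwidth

Step 1 — Resonance condition Im(Z)=0 gives ω₀ = 1/√(LC).
Step 2 — ω₀ = 1/√(0.0384·2.58e-07) = 1.005e+04 rad/s.
Step 3 — f₀ = ω₀/(2π) = 1599 Hz.
Step 4 — Series Q: Q = ω₀L/R = 1.005e+04·0.0384/2200 = 0.1754.
Step 5 — 3dB bandwidth: Δω = ω₀/Q = 5.729e+04 rad/s; BW = Δω/(2π) = 9118 Hz.

(a) f₀ = 1599 Hz  (b) Q = 0.1754  (c) BW = 9118 Hz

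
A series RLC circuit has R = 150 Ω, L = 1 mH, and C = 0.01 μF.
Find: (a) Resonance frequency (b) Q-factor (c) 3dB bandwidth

Step 1 — Resonance: ω₀ = 1/√(LC) = 1/√(0.001·1e-08) = 3.162e+05 rad/s.
Step 2 — f₀ = ω₀/(2π) = 5.033e+04 Hz.
Step 3 — Series Q: Q = ω₀L/R = 3.162e+05·0.001/150 = 2.108.
Step 4 — Bandwidth: Δω = ω₀/Q = 1.5e+05 rad/s; BW = Δω/(2π) = 2.387e+04 Hz.

(a) f₀ = 5.033e+04 Hz  (b) Q = 2.108  (c) BW = 2.387e+04 Hz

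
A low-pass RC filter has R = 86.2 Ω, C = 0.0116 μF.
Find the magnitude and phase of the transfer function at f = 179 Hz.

Step 1 — Angular frequency: ω = 2π·179 = 1125 rad/s.
Step 2 — Transfer function: H(jω) = 1/(1 + jωRC).
Step 3 — Denominator: 1 + jωRC = 1 + j·1125·86.2·1.16e-08 = 1 + j0.001125.
Step 4 — H = 1 - j0.001125.
Step 5 — Magnitude: |H| = 1 (-0.0 dB); phase: φ = -0.1°.

|H| = 1 (-0.0 dB), φ = -0.1°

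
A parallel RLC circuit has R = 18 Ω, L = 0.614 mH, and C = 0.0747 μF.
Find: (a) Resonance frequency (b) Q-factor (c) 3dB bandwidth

Step 1 — Resonance: ω₀ = 1/√(LC) = 1/√(0.000614·7.47e-08) = 1.477e+05 rad/s.
Step 2 — f₀ = ω₀/(2π) = 2.35e+04 Hz.
Step 3 — Parallel Q: Q = R/(ω₀L) = 18/(1.477e+05·0.000614) = 0.1985.
Step 4 — Bandwidth: Δω = ω₀/Q = 7.437e+05 rad/s; BW = Δω/(2π) = 1.184e+05 Hz.

(a) f₀ = 2.35e+04 Hz  (b) Q = 0.1985  (c) BW = 1.184e+05 Hz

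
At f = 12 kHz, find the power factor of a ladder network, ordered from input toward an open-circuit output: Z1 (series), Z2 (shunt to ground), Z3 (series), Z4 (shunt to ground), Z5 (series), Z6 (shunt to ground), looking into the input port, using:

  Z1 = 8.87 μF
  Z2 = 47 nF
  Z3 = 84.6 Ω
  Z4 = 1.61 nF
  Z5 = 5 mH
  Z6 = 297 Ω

Step 1 — Angular frequency: ω = 2π·f = 2π·1.2e+04 = 7.54e+04 rad/s.
Step 2 — Component impedances:
  Z1: Z = 1/(jωC) = -j/(ω·C) = 0 - j1.495 Ω
  Z2: Z = 1/(jωC) = -j/(ω·C) = 0 - j282.2 Ω
  Z3: Z = R = 84.6 Ω
  Z4: Z = 1/(jωC) = -j/(ω·C) = 0 - j8238 Ω
  Z5: Z = jωL = j·7.54e+04·0.005 = 0 + j377 Ω
  Z6: Z = R = 297 Ω
Step 3 — Ladder network (open output): work backward from the far end, alternating series and parallel combinations. Z_in = 183.1 - j328.6 Ω = 376.1∠-60.9° Ω.
Step 4 — Power factor: PF = cos(φ) = Re(Z)/|Z| = 183.077/376.125 = 0.4867.
Step 5 — Type: Im(Z) = -328.6 ⇒ leading (phase φ = -60.9°).

PF = 0.4867 (leading, φ = -60.9°)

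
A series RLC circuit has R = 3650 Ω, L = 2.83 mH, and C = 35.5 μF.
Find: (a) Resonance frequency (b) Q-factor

Step 1 — Resonance condition Im(Z)=0 gives ω₀ = 1/√(LC).
Step 2 — ω₀ = 1/√(0.00283·3.55e-05) = 3155 rad/s.
Step 3 — f₀ = ω₀/(2π) = 502.1 Hz.
Step 4 — Series Q: Q = ω₀L/R = 3155·0.00283/3650 = 0.002446.

(a) f₀ = 502.1 Hz  (b) Q = 0.002446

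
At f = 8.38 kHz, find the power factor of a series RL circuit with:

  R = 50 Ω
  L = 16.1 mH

Step 1 — Angular frequency: ω = 2π·f = 2π·8380 = 5.265e+04 rad/s.
Step 2 — Component impedances:
  R: Z = R = 50 Ω
  L: Z = jωL = j·5.265e+04·0.0161 = 0 + j847.7 Ω
Step 3 — Series combination: Z_total = R + L = 50 + j847.7 Ω = 849.2∠86.6° Ω.
Step 4 — Power factor: PF = cos(φ) = Re(Z)/|Z| = 50/849.2 = 0.05888.
Step 5 — Type: Im(Z) = 847.7 ⇒ lagging (phase φ = 86.6°).

PF = 0.05888 (lagging, φ = 86.6°)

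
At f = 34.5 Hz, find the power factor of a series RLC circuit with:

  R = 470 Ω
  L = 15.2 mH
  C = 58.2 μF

Step 1 — Angular frequency: ω = 2π·f = 2π·34.5 = 216.8 rad/s.
Step 2 — Component impedances:
  R: Z = R = 470 Ω
  L: Z = jωL = j·216.8·0.0152 = 0 + j3.295 Ω
  C: Z = 1/(jωC) = -j/(ω·C) = 0 - j79.26 Ω
Step 3 — Series combination: Z_total = R + L + C = 470 - j75.97 Ω = 476.1∠-9.2° Ω.
Step 4 — Power factor: PF = cos(φ) = Re(Z)/|Z| = 470/476.1 = 0.9872.
Step 5 — Type: Im(Z) = -75.97 ⇒ leading (phase φ = -9.2°).

PF = 0.9872 (leading, φ = -9.2°)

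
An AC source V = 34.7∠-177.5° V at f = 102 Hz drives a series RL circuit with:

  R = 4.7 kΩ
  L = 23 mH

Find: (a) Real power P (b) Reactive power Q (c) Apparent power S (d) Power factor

Step 1 — Angular frequency: ω = 2π·f = 2π·102 = 640.9 rad/s.
Step 2 — Component impedances:
  R: Z = R = 4700 Ω
  L: Z = jωL = j·640.9·0.023 = 0 + j14.74 Ω
Step 3 — Series combination: Z_total = R + L = 4700 + j14.74 Ω = 4700∠0.2° Ω.
Step 4 — Source phasor: V = 34.7∠-177.5° V = -34.67 - j1.514 V.
Step 5 — Current: I = V / Z = -0.007377 - j0.0002989 A = 0.007383∠-177.7° A.
Step 6 — Complex power: S = V·I* = 0.2562 + j0.0008035 VA.
Step 7 — Real power: P = Re(S) = 0.2562 W.
Step 8 — Reactive power: Q = Im(S) = 0.0008035 VAR.
Step 9 — Apparent power: |S| = 0.2562 VA.
Step 10 — Power factor: PF = P/|S| = 1 (lagging).

(a) P = 0.2562 W  (b) Q = 0.0008035 VAR  (c) S = 0.2562 VA  (d) PF = 1 (lagging)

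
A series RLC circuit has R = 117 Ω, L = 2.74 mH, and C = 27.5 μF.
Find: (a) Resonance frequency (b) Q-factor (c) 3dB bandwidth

Step 1 — Resonance: ω₀ = 1/√(LC) = 1/√(0.00274·2.75e-05) = 3643 rad/s.
Step 2 — f₀ = ω₀/(2π) = 579.8 Hz.
Step 3 — Series Q: Q = ω₀L/R = 3643·0.00274/117 = 0.08531.
Step 4 — Bandwidth: Δω = ω₀/Q = 4.27e+04 rad/s; BW = Δω/(2π) = 6796 Hz.

(a) f₀ = 579.8 Hz  (b) Q = 0.08531  (c) BW = 6796 Hz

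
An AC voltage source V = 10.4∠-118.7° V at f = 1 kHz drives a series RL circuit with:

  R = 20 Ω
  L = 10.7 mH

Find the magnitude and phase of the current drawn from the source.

Step 1 — Angular frequency: ω = 2π·f = 2π·1000 = 6283 rad/s.
Step 2 — Component impedances:
  R: Z = R = 20 Ω
  L: Z = jωL = j·6283·0.0107 = 0 + j67.23 Ω
Step 3 — Series combination: Z_total = R + L = 20 + j67.23 Ω = 70.14∠73.4° Ω.
Step 4 — Source phasor: V = 10.4∠-118.7° V = -4.994 - j9.122 V.
Step 5 — Ohm's law: I = V / Z_total = (-4.994 - j9.122) / (20 + j67.23) = -0.145 + j0.03116 A.
Step 6 — Convert to polar: |I| = 0.1483 A, ∠I = 167.9°.

I = 0.1483∠167.9° A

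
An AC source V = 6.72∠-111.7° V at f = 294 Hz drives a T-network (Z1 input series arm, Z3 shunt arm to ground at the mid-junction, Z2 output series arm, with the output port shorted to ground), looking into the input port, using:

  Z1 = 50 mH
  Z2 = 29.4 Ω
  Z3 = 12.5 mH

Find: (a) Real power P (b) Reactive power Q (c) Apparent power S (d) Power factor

Step 1 — Angular frequency: ω = 2π·f = 2π·294 = 1847 rad/s.
Step 2 — Component impedances:
  Z1: Z = jωL = j·1847·0.05 = 0 + j92.36 Ω
  Z2: Z = R = 29.4 Ω
  Z3: Z = jωL = j·1847·0.0125 = 0 + j23.09 Ω
Step 3 — With the output port shorted to ground, the output series arm Z2 runs from the junction to ground; the shunt arm Z3 also runs from the junction to ground. They appear in parallel: Z3 || Z2 = 11.22 + j14.28 Ω.
Step 4 — Series with input arm Z1: Z_in = Z1 + (Z3 || Z2) = 11.22 + j106.6 Ω = 107.2∠84.0° Ω.
Step 5 — Source phasor: V = 6.72∠-111.7° V = -2.485 - j6.244 V.
Step 6 — Current: I = V / Z = -0.06033 + j0.01695 A = 0.06267∠164.3° A.
Step 7 — Complex power: S = V·I* = 0.04405 + j0.4188 VA.
Step 8 — Real power: P = Re(S) = 0.04405 W.
Step 9 — Reactive power: Q = Im(S) = 0.4188 VAR.
Step 10 — Apparent power: |S| = 0.4211 VA.
Step 11 — Power factor: PF = P/|S| = 0.1046 (lagging).

(a) P = 0.04405 W  (b) Q = 0.4188 VAR  (c) S = 0.4211 VA  (d) PF = 0.1046 (lagging)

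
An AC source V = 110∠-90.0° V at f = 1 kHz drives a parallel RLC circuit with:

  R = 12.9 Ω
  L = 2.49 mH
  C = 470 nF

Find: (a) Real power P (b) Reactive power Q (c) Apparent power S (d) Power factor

Step 1 — Angular frequency: ω = 2π·f = 2π·1000 = 6283 rad/s.
Step 2 — Component impedances:
  R: Z = R = 12.9 Ω
  L: Z = jωL = j·6283·0.00249 = 0 + j15.65 Ω
  C: Z = 1/(jωC) = -j/(ω·C) = 0 - j338.6 Ω
Step 3 — Parallel combination: 1/Z_total = 1/R + 1/L + 1/C; Z_total = 7.97 + j6.268 Ω = 10.14∠38.2° Ω.
Step 4 — Source phasor: V = 110∠-90.0° V = 0 - j110 V.
Step 5 — Current: I = V / Z = -6.706 - j8.527 A = 10.85∠-128.2° A.
Step 6 — Complex power: S = V·I* = 938 + j737.7 VA.
Step 7 — Real power: P = Re(S) = 938 W.
Step 8 — Reactive power: Q = Im(S) = 737.7 VAR.
Step 9 — Apparent power: |S| = 1193 VA.
Step 10 — Power factor: PF = P/|S| = 0.786 (lagging).

(a) P = 938 W  (b) Q = 737.7 VAR  (c) S = 1193 VA  (d) PF = 0.786 (lagging)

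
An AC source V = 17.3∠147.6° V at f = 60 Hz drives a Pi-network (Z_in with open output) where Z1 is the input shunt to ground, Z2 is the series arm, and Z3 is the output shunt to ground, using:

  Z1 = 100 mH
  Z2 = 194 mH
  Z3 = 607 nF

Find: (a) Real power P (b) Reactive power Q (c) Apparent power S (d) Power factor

Step 1 — Angular frequency: ω = 2π·f = 2π·60 = 377 rad/s.
Step 2 — Component impedances:
  Z1: Z = jωL = j·377·0.1 = 0 + j37.7 Ω
  Z2: Z = jωL = j·377·0.194 = 0 + j73.14 Ω
  Z3: Z = 1/(jωC) = -j/(ω·C) = 0 - j4370 Ω
Step 3 — With open output, the series arm Z2 and the output shunt Z3 appear in series to ground: Z2 + Z3 = 0 - j4297 Ω.
Step 4 — Parallel with input shunt Z1: Z_in = Z1 || (Z2 + Z3) = 0 + j38.03 Ω = 38.03∠90.0° Ω.
Step 5 — Source phasor: V = 17.3∠147.6° V = -14.61 + j9.27 V.
Step 6 — Current: I = V / Z = 0.2437 + j0.3841 A = 0.4549∠57.6° A.
Step 7 — Complex power: S = V·I* = 0 + j7.869 VA.
Step 8 — Real power: P = Re(S) = 0 W.
Step 9 — Reactive power: Q = Im(S) = 7.869 VAR.
Step 10 — Apparent power: |S| = 7.869 VA.
Step 11 — Power factor: PF = P/|S| = 0 (lagging).

(a) P = 0 W  (b) Q = 7.869 VAR  (c) S = 7.869 VA  (d) PF = 0 (lagging)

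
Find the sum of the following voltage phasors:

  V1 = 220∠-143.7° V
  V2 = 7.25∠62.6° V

Step 1 — Convert each phasor to rectangular form:
  V1 = 220·(cos(-143.7°) + j·sin(-143.7°)) = -177.3 - j130.2 V
  V2 = 7.25·(cos(62.6°) + j·sin(62.6°)) = 3.336 + j6.437 V
Step 2 — Sum components: V_total = -174 - j123.8 V.
Step 3 — Convert to polar: |V_total| = 213.5 V, ∠V_total = -144.6°.

V_total = 213.5∠-144.6° V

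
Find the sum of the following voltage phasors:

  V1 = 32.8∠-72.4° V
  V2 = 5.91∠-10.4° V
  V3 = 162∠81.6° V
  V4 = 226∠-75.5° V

Step 1 — Convert each phasor to rectangular form:
  V1 = 32.8·(cos(-72.4°) + j·sin(-72.4°)) = 9.918 - j31.26 V
  V2 = 5.91·(cos(-10.4°) + j·sin(-10.4°)) = 5.813 - j1.067 V
  V3 = 162·(cos(81.6°) + j·sin(81.6°)) = 23.67 + j160.3 V
  V4 = 226·(cos(-75.5°) + j·sin(-75.5°)) = 56.59 - j218.8 V
Step 2 — Sum components: V_total = 95.98 - j90.87 V.
Step 3 — Convert to polar: |V_total| = 132.2 V, ∠V_total = -43.4°.

V_total = 132.2∠-43.4° V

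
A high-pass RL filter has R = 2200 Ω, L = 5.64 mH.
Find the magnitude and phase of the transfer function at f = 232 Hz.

Step 1 — Angular frequency: ω = 2π·232 = 1458 rad/s.
Step 2 — Transfer function: H(jω) = jωL/(R + jωL).
Step 3 — Numerator jωL = j·8.221; denominator R + jωL = 2200 + j8.221.
Step 4 — H = 1.397e-05 + j0.003737.
Step 5 — Magnitude: |H| = 0.003737 (-48.5 dB); phase: φ = 89.8°.

|H| = 0.003737 (-48.5 dB), φ = 89.8°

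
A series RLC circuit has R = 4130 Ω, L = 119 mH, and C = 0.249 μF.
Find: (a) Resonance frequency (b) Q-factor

Step 1 — Resonance condition Im(Z)=0 gives ω₀ = 1/√(LC).
Step 2 — ω₀ = 1/√(0.119·2.49e-07) = 5809 rad/s.
Step 3 — f₀ = ω₀/(2π) = 924.6 Hz.
Step 4 — Series Q: Q = ω₀L/R = 5809·0.119/4130 = 0.1674.

(a) f₀ = 924.6 Hz  (b) Q = 0.1674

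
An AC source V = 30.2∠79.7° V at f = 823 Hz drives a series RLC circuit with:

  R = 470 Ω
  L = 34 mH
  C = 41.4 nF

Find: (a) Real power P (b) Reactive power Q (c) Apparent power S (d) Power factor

Step 1 — Angular frequency: ω = 2π·f = 2π·823 = 5171 rad/s.
Step 2 — Component impedances:
  R: Z = R = 470 Ω
  L: Z = jωL = j·5171·0.034 = 0 + j175.8 Ω
  C: Z = 1/(jωC) = -j/(ω·C) = 0 - j4671 Ω
Step 3 — Series combination: Z_total = R + L + C = 470 - j4495 Ω = 4520∠-84.0° Ω.
Step 4 — Source phasor: V = 30.2∠79.7° V = 5.4 + j29.71 V.
Step 5 — Current: I = V / Z = -0.006414 + j0.001872 A = 0.006682∠163.7° A.
Step 6 — Complex power: S = V·I* = 0.02098 - j0.2007 VA.
Step 7 — Real power: P = Re(S) = 0.02098 W.
Step 8 — Reactive power: Q = Im(S) = -0.2007 VAR.
Step 9 — Apparent power: |S| = 0.2018 VA.
Step 10 — Power factor: PF = P/|S| = 0.104 (leading).

(a) P = 0.02098 W  (b) Q = -0.2007 VAR  (c) S = 0.2018 VA  (d) PF = 0.104 (leading)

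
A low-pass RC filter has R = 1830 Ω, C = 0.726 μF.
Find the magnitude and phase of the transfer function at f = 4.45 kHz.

Step 1 — Angular frequency: ω = 2π·4450 = 2.796e+04 rad/s.
Step 2 — Transfer function: H(jω) = 1/(1 + jωRC).
Step 3 — Denominator: 1 + jωRC = 1 + j·2.796e+04·1830·7.26e-07 = 1 + j37.15.
Step 4 — H = 0.0007242 - j0.0269.
Step 5 — Magnitude: |H| = 0.02691 (-31.4 dB); phase: φ = -88.5°.

|H| = 0.02691 (-31.4 dB), φ = -88.5°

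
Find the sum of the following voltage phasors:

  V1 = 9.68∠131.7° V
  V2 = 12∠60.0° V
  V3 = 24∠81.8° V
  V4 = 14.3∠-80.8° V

Step 1 — Convert each phasor to rectangular form:
  V1 = 9.68·(cos(131.7°) + j·sin(131.7°)) = -6.439 + j7.227 V
  V2 = 12·(cos(60.0°) + j·sin(60.0°)) = 6 + j10.39 V
  V3 = 24·(cos(81.8°) + j·sin(81.8°)) = 3.423 + j23.75 V
  V4 = 14.3·(cos(-80.8°) + j·sin(-80.8°)) = 2.286 - j14.12 V
Step 2 — Sum components: V_total = 5.27 + j27.26 V.
Step 3 — Convert to polar: |V_total| = 27.76 V, ∠V_total = 79.1°.

V_total = 27.76∠79.1° V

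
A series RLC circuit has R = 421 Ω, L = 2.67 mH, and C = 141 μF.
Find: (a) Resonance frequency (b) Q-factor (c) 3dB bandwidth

Step 1 — Resonance: ω₀ = 1/√(LC) = 1/√(0.00267·0.000141) = 1630 rad/s.
Step 2 — f₀ = ω₀/(2π) = 259.4 Hz.
Step 3 — Series Q: Q = ω₀L/R = 1630·0.00267/421 = 0.01034.
Step 4 — Bandwidth: Δω = ω₀/Q = 1.577e+05 rad/s; BW = Δω/(2π) = 2.51e+04 Hz.

(a) f₀ = 259.4 Hz  (b) Q = 0.01034  (c) BW = 2.51e+04 Hz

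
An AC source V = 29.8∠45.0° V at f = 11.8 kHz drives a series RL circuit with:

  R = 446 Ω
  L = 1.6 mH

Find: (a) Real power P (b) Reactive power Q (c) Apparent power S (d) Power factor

Step 1 — Angular frequency: ω = 2π·f = 2π·1.18e+04 = 7.414e+04 rad/s.
Step 2 — Component impedances:
  R: Z = R = 446 Ω
  L: Z = jωL = j·7.414e+04·0.0016 = 0 + j118.6 Ω
Step 3 — Series combination: Z_total = R + L = 446 + j118.6 Ω = 461.5∠14.9° Ω.
Step 4 — Source phasor: V = 29.8∠45.0° V = 21.07 + j21.07 V.
Step 5 — Current: I = V / Z = 0.05586 + j0.03239 A = 0.06457∠30.1° A.
Step 6 — Complex power: S = V·I* = 1.86 + j0.4946 VA.
Step 7 — Real power: P = Re(S) = 1.86 W.
Step 8 — Reactive power: Q = Im(S) = 0.4946 VAR.
Step 9 — Apparent power: |S| = 1.924 VA.
Step 10 — Power factor: PF = P/|S| = 0.9664 (lagging).

(a) P = 1.86 W  (b) Q = 0.4946 VAR  (c) S = 1.924 VA  (d) PF = 0.9664 (lagging)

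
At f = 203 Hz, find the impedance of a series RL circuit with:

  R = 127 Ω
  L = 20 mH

Step 1 — Angular frequency: ω = 2π·f = 2π·203 = 1275 rad/s.
Step 2 — Component impedances:
  R: Z = R = 127 Ω
  L: Z = jωL = j·1275·0.02 = 0 + j25.51 Ω
Step 3 — Series combination: Z_total = R + L = 127 + j25.51 Ω = 129.5∠11.4° Ω.

Z = 127 + j25.51 Ω = 129.5∠11.4° Ω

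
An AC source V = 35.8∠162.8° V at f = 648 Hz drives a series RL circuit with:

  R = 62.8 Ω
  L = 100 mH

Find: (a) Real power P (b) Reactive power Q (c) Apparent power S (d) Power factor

Step 1 — Angular frequency: ω = 2π·f = 2π·648 = 4072 rad/s.
Step 2 — Component impedances:
  R: Z = R = 62.8 Ω
  L: Z = jωL = j·4072·0.1 = 0 + j407.2 Ω
Step 3 — Series combination: Z_total = R + L = 62.8 + j407.2 Ω = 412∠81.2° Ω.
Step 4 — Source phasor: V = 35.8∠162.8° V = -34.2 + j10.59 V.
Step 5 — Current: I = V / Z = 0.01274 + j0.08596 A = 0.0869∠81.6° A.
Step 6 — Complex power: S = V·I* = 0.4742 + j3.075 VA.
Step 7 — Real power: P = Re(S) = 0.4742 W.
Step 8 — Reactive power: Q = Im(S) = 3.075 VAR.
Step 9 — Apparent power: |S| = 3.111 VA.
Step 10 — Power factor: PF = P/|S| = 0.1524 (lagging).

(a) P = 0.4742 W  (b) Q = 3.075 VAR  (c) S = 3.111 VA  (d) PF = 0.1524 (lagging)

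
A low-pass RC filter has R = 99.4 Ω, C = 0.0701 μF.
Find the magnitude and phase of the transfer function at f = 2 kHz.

Step 1 — Angular frequency: ω = 2π·2000 = 1.257e+04 rad/s.
Step 2 — Transfer function: H(jω) = 1/(1 + jωRC).
Step 3 — Denominator: 1 + jωRC = 1 + j·1.257e+04·99.4·7.01e-08 = 1 + j0.08756.
Step 4 — H = 0.9924 - j0.0869.
Step 5 — Magnitude: |H| = 0.9962 (-0.0 dB); phase: φ = -5.0°.

|H| = 0.9962 (-0.0 dB), φ = -5.0°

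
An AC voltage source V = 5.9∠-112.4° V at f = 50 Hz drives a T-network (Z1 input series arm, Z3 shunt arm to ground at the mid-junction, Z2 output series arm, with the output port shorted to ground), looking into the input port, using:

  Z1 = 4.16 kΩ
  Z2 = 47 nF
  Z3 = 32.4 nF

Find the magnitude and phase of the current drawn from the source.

Step 1 — Angular frequency: ω = 2π·f = 2π·50 = 314.2 rad/s.
Step 2 — Component impedances:
  Z1: Z = R = 4160 Ω
  Z2: Z = 1/(jωC) = -j/(ω·C) = 0 - j6.773e+04 Ω
  Z3: Z = 1/(jωC) = -j/(ω·C) = 0 - j9.824e+04 Ω
Step 3 — With the output port shorted to ground, the output series arm Z2 runs from the junction to ground; the shunt arm Z3 also runs from the junction to ground. They appear in parallel: Z3 || Z2 = 0 - j4.009e+04 Ω.
Step 4 — Series with input arm Z1: Z_in = Z1 + (Z3 || Z2) = 4160 - j4.009e+04 Ω = 4.03e+04∠-84.1° Ω.
Step 5 — Source phasor: V = 5.9∠-112.4° V = -2.248 - j5.455 V.
Step 6 — Ohm's law: I = V / Z_total = (-2.248 - j5.455) / (4160 - j4.009e+04) = 0.0001289 - j6.945e-05 A.
Step 7 — Convert to polar: |I| = 0.0001464 A, ∠I = -28.3°.

I = 0.0001464∠-28.3° A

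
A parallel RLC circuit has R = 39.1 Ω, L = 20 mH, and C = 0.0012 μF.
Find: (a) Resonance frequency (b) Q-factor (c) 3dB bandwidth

Step 1 — Resonance: ω₀ = 1/√(LC) = 1/√(0.02·1.2e-09) = 2.041e+05 rad/s.
Step 2 — f₀ = ω₀/(2π) = 3.249e+04 Hz.
Step 3 — Parallel Q: Q = R/(ω₀L) = 39.1/(2.041e+05·0.02) = 0.009578.
Step 4 — Bandwidth: Δω = ω₀/Q = 2.131e+07 rad/s; BW = Δω/(2π) = 3.392e+06 Hz.

(a) f₀ = 3.249e+04 Hz  (b) Q = 0.009578  (c) BW = 3.392e+06 Hz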